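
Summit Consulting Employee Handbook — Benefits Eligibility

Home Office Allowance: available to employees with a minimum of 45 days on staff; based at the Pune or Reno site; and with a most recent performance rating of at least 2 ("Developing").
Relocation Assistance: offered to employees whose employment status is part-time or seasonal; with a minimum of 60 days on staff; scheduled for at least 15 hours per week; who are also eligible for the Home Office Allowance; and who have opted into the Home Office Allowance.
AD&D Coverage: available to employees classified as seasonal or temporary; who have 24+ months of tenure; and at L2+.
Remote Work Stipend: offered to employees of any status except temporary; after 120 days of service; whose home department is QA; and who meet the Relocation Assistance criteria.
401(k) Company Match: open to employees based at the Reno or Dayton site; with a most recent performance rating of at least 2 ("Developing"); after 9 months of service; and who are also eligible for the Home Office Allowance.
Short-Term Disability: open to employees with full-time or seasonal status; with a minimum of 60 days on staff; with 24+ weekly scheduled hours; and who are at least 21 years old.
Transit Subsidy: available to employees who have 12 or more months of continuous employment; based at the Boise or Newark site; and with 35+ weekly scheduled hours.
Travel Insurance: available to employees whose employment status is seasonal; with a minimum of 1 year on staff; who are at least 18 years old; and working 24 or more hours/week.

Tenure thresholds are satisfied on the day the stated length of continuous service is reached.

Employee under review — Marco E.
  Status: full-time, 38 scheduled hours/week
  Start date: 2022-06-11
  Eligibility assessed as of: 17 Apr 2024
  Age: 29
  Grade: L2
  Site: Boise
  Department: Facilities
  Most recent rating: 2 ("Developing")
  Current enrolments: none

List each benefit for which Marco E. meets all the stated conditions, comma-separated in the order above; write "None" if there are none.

Service from 2022-06-11 to 17 Apr 2024: 676 days.
Home Office Allowance — service 676 days ≥ 45 days ✓; site Boise ✗ (not Pune or Reno) → not eligible.
Relocation Assistance — status full-time ✗ (requires part-time or seasonal) → not eligible.
AD&D Coverage — status full-time ✗ (requires seasonal or temporary) → not eligible.
Remote Work Stipend — status full-time ✓ (not excluded); service 676 days ≥ 120 days ✓; dept Facilities ✗ → not eligible.
401(k) Company Match — site Boise ✗ (not Reno or Dayton) → not eligible.
Short-Term Disability — status full-time ✓; service 676 days ≥ 60 days ✓; 38 hrs/wk ≥ 24 ✓; age 29 ≥ 21 ✓ → eligible.
Transit Subsidy — service 676 days ≥ 12 months (≈360 days) ✓; site Boise ✓; 38 hrs/wk ≥ 35 ✓ → eligible.
Travel Insurance — status full-time ✗ (requires seasonal) → not eligible.

Short-Term Disability, Transit Subsidy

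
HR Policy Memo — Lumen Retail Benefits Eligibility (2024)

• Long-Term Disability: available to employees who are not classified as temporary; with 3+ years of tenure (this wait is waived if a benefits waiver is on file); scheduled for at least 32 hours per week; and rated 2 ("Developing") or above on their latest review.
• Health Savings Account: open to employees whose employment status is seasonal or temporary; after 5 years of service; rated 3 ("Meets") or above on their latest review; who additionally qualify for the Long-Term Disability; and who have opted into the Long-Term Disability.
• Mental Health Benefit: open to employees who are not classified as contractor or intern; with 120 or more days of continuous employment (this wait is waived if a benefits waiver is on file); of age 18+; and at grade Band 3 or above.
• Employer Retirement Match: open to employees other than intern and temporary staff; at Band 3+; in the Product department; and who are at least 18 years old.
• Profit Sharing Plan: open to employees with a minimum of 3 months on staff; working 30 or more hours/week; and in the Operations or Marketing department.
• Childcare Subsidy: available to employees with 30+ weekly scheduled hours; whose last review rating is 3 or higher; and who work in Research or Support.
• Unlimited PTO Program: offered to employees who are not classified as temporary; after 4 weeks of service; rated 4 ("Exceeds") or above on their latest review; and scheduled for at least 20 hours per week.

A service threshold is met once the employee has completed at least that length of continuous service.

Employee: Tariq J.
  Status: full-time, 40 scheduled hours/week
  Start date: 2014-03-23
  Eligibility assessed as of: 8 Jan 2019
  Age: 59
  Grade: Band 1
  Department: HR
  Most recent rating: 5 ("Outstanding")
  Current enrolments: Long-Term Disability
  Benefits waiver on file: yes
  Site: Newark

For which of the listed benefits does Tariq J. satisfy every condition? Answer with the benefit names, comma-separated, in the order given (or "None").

Service from 2014-03-23 to 8 Jan 2019: 1752 days.
Long-Term Disability — status full-time ✓ (not excluded); benefits waiver on file ✓; 40 hrs/wk ≥ 32 ✓; rating 5 ≥ 2 ✓ → eligible.
Health Savings Account — status full-time ✗ (requires seasonal or temporary) → not eligible.
Mental Health Benefit — status full-time ✓ (not excluded); benefits waiver on file ✓; age 59 ≥ 18 ✓; grade Band 1 < Band 3 ✗ → not eligible.
Employer Retirement Match — status full-time ✓ (not excluded); grade Band 1 < Band 3 ✗ → not eligible.
Profit Sharing Plan — service 1752 days ≥ 3 months (≈90 days) ✓; 40 hrs/wk ≥ 30 ✓; dept HR ✗ → not eligible.
Childcare Subsidy — 40 hrs/wk ≥ 30 ✓; rating 5 ≥ 3 ✓; dept HR ✗ → not eligible.
Unlimited PTO Program — status full-time ✓ (not excluded); service 1752 days ≥ 4 weeks (≈28 days) ✓; rating 5 ≥ 4 ✓; 40 hrs/wk ≥ 20 ✓ → eligible.

Long-Term Disability, Unlimited PTO Program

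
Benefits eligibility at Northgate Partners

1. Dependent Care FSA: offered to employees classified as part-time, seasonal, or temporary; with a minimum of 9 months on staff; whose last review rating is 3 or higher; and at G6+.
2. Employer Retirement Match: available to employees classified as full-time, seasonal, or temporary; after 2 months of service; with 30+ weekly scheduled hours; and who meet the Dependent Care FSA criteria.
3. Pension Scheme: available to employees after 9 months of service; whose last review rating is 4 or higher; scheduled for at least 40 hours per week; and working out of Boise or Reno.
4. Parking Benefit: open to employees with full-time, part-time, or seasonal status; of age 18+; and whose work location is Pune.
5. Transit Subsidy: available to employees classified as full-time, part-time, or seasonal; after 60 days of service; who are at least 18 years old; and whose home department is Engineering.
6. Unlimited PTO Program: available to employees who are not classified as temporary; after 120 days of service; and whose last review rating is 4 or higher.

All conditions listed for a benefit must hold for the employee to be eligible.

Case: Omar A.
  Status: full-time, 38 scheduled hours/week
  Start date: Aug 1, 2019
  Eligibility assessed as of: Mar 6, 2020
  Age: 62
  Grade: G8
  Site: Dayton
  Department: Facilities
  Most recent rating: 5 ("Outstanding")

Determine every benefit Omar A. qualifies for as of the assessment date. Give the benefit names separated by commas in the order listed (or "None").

Service from Aug 1, 2019 to Mar 6, 2020: 218 days.
Dependent Care FSA — status full-time ✗ (requires part-time, seasonal, or temporary) → not eligible.
Employer Retirement Match — status full-time ✓; service 218 days ≥ 2 months (≈60 days) ✓; 38 hrs/wk ≥ 30 ✓; not eligible for Dependent Care FSA ✗ → not eligible.
Pension Scheme — service 218 days < 9 months (≈270 days) ✗ → not eligible.
Parking Benefit — status full-time ✓; age 62 ≥ 18 ✓; site Dayton ✗ (not Pune) → not eligible.
Transit Subsidy — status full-time ✓; service 218 days ≥ 60 days ✓; age 62 ≥ 18 ✓; dept Facilities ✗ → not eligible.
Unlimited PTO Program — status full-time ✓ (not excluded); service 218 days ≥ 120 days ✓; rating 5 ≥ 4 ✓ → eligible.

Unlimited PTO Program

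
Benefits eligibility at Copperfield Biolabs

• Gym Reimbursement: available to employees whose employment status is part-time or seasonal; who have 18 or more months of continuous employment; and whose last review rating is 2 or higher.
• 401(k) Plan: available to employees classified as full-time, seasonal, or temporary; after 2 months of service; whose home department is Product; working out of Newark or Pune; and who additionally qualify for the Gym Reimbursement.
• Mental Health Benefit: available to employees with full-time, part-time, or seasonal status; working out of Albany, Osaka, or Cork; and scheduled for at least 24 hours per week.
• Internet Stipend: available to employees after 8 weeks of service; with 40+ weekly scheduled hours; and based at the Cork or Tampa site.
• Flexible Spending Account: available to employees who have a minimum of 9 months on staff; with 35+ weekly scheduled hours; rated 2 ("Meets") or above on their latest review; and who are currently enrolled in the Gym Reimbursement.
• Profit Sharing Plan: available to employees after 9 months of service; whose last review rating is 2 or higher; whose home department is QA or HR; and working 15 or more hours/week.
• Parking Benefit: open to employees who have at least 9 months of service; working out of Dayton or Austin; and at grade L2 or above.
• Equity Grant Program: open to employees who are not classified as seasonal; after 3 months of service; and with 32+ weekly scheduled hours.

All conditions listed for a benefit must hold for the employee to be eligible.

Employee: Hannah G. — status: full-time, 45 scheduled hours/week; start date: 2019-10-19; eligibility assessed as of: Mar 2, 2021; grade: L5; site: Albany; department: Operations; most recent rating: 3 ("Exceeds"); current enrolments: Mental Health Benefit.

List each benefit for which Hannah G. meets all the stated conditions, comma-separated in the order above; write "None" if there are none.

Mental Health Benefit, Equity Grant Program

Service from 2019-10-19 to Mar 2, 2021: 500 days.
Gym Reimbursement — status full-time ✗ (requires part-time or seasonal) → not eligible.
401(k) Plan — status full-time ✓; service 500 days ≥ 2 months (≈60 days) ✓; dept Operations ✗ → not eligible.
Mental Health Benefit — status full-time ✓; site Albany ✓; 45 hrs/wk ≥ 24 ✓ → eligible.
Internet Stipend — service 500 days ≥ 8 weeks (≈56 days) ✓; 45 hrs/wk ≥ 40 ✓; site Albany ✗ (not Cork or Tampa) → not eligible.
Flexible Spending Account — service 500 days ≥ 9 months (≈270 days) ✓; 45 hrs/wk ≥ 35 ✓; rating 3 ≥ 2 ✓; not enrolled in Gym Reimbursement ✗ → not eligible.
Profit Sharing Plan — service 500 days ≥ 9 months (≈270 days) ✓; rating 3 ≥ 2 ✓; dept Operations ✗ → not eligible.
Parking Benefit — service 500 days ≥ 9 months (≈270 days) ✓; site Albany ✗ (not Dayton or Austin) → not eligible.
Equity Grant Program — status full-time ✓ (not excluded); service 500 days ≥ 3 months (≈90 days) ✓; 45 hrs/wk ≥ 32 ✓ → eligible.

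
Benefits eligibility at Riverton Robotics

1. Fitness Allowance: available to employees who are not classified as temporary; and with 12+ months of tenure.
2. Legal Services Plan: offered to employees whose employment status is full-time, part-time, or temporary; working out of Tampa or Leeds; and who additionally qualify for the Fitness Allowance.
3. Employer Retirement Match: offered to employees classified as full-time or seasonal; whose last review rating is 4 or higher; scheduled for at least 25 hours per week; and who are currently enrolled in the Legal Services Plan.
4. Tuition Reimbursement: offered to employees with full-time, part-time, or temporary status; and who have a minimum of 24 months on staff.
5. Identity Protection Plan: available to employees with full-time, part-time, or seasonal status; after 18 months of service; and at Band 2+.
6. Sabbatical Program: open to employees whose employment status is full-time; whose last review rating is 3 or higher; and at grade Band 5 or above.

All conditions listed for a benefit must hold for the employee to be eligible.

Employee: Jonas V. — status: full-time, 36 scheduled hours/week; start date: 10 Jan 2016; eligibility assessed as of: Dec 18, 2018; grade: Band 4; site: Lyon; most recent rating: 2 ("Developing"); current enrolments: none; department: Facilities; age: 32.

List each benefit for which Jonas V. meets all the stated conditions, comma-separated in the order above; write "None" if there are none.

Service from 10 Jan 2016 to Dec 18, 2018: 1073 days.
Fitness Allowance — status full-time ✓ (not excluded); service 1073 days ≥ 12 months (≈360 days) ✓ → eligible.
Legal Services Plan — status full-time ✓; site Lyon ✗ (not Tampa or Leeds) → not eligible.
Employer Retirement Match — status full-time ✓; rating 2 < 4 ✗ → not eligible.
Tuition Reimbursement — status full-time ✓; service 1073 days ≥ 24 months (≈720 days) ✓ → eligible.
Identity Protection Plan — status full-time ✓; service 1073 days ≥ 18 months (≈540 days) ✓; grade Band 4 ≥ Band 2 ✓ → eligible.
Sabbatical Program — status full-time ✓; rating 2 < 3 ✗ → not eligible.

Fitness Allowance, Tuition Reimbursement, Identity Protection Plan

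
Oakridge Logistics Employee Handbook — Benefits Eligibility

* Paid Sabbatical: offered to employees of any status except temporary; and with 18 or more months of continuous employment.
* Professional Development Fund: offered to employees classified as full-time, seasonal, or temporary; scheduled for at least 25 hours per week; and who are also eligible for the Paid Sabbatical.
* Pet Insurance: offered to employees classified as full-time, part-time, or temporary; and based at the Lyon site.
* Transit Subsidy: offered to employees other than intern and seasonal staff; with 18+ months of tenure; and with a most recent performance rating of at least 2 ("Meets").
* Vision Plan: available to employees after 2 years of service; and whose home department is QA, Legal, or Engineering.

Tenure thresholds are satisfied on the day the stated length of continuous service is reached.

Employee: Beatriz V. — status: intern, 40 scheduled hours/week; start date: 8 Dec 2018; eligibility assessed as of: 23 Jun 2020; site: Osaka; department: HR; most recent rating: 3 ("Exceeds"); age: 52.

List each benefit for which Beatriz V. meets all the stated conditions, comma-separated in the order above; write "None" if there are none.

Paid Sabbatical

Service from 8 Dec 2018 to 23 Jun 2020: 563 days.
Paid Sabbatical — status intern ✓ (not excluded); service 563 days ≥ 18 months (≈540 days) ✓ → eligible.
Professional Development Fund — status intern ✗ (requires full-time, seasonal, or temporary) → not eligible.
Pet Insurance — status intern ✗ (requires full-time, part-time, or temporary) → not eligible.
Transit Subsidy — status intern ✗ (excluded) → not eligible.
Vision Plan — service 563 days < 2 years (≈730 days) ✗ → not eligible.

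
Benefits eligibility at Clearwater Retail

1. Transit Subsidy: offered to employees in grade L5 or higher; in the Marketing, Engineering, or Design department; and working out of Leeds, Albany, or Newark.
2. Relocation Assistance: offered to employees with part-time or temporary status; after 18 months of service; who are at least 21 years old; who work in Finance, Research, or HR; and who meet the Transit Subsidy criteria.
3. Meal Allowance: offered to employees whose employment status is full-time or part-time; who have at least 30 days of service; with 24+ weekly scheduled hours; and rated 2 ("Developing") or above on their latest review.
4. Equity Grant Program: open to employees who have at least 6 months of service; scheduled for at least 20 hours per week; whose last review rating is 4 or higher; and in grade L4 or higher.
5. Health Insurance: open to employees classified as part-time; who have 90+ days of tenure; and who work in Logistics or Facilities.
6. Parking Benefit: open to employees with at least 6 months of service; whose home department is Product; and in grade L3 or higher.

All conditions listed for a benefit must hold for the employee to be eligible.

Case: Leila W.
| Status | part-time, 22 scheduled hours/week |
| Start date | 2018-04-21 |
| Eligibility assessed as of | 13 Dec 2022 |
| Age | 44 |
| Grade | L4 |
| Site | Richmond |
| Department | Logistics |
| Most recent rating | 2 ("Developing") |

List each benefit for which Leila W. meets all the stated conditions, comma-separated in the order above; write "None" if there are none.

Health Insurance

Service from 2018-04-21 to 13 Dec 2022: 1697 days.
Transit Subsidy — grade L4 < L5 ✗ → not eligible.
Relocation Assistance — status part-time ✓; service 1697 days ≥ 18 months (≈540 days) ✓; age 44 ≥ 21 ✓; dept Logistics ✗ → not eligible.
Meal Allowance — status part-time ✓; service 1697 days ≥ 30 days ✓; 22 hrs/wk < 24 ✗ → not eligible.
Equity Grant Program — service 1697 days ≥ 6 months (≈180 days) ✓; 22 hrs/wk ≥ 20 ✓; rating 2 < 4 ✗ → not eligible.
Health Insurance — status part-time ✓; service 1697 days ≥ 90 days ✓; dept Logistics ✓ → eligible.
Parking Benefit — service 1697 days ≥ 6 months (≈180 days) ✓; dept Logistics ✗ → not eligible.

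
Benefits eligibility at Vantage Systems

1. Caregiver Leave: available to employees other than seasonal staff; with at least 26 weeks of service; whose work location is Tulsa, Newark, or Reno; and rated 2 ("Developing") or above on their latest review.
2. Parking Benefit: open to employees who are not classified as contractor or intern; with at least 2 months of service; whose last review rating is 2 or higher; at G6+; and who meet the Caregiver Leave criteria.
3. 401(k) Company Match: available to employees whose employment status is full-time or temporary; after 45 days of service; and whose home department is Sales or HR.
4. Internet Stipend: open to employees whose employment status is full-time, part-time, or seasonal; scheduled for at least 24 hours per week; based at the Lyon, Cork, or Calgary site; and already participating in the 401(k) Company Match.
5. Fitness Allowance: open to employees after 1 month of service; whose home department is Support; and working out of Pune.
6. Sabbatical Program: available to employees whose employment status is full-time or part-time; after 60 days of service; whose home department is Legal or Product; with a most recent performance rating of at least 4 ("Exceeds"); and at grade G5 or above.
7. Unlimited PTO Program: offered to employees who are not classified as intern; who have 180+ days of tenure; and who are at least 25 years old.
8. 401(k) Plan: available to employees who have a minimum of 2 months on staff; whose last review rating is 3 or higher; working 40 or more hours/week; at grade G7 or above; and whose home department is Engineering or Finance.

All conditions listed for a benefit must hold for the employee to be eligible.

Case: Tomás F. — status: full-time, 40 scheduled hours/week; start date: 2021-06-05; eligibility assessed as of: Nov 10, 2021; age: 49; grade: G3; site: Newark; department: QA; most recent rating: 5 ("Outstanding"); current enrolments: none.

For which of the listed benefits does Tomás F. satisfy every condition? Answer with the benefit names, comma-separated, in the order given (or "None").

None

Service from 2021-06-05 to Nov 10, 2021: 158 days.
Caregiver Leave — status full-time ✓ (not excluded); service 158 days < 26 weeks (≈182 days) ✗ → not eligible.
Parking Benefit — status full-time ✓ (not excluded); service 158 days ≥ 2 months (≈60 days) ✓; rating 5 ≥ 2 ✓; grade G3 < G6 ✗ → not eligible.
401(k) Company Match — status full-time ✓; service 158 days ≥ 45 days ✓; dept QA ✗ → not eligible.
Internet Stipend — status full-time ✓; 40 hrs/wk ≥ 24 ✓; site Newark ✗ (not Lyon, Cork, or Calgary) → not eligible.
Fitness Allowance — service 158 days ≥ 1 month (≈30 days) ✓; dept QA ✗ → not eligible.
Sabbatical Program — status full-time ✓; service 158 days ≥ 60 days ✓; dept QA ✗ → not eligible.
Unlimited PTO Program — status full-time ✓ (not excluded); service 158 days < 180 days ✗ → not eligible.
401(k) Plan — service 158 days ≥ 2 months (≈60 days) ✓; rating 5 ≥ 3 ✓; 40 hrs/wk ≥ 40 ✓; grade G3 < G7 ✗ → not eligible.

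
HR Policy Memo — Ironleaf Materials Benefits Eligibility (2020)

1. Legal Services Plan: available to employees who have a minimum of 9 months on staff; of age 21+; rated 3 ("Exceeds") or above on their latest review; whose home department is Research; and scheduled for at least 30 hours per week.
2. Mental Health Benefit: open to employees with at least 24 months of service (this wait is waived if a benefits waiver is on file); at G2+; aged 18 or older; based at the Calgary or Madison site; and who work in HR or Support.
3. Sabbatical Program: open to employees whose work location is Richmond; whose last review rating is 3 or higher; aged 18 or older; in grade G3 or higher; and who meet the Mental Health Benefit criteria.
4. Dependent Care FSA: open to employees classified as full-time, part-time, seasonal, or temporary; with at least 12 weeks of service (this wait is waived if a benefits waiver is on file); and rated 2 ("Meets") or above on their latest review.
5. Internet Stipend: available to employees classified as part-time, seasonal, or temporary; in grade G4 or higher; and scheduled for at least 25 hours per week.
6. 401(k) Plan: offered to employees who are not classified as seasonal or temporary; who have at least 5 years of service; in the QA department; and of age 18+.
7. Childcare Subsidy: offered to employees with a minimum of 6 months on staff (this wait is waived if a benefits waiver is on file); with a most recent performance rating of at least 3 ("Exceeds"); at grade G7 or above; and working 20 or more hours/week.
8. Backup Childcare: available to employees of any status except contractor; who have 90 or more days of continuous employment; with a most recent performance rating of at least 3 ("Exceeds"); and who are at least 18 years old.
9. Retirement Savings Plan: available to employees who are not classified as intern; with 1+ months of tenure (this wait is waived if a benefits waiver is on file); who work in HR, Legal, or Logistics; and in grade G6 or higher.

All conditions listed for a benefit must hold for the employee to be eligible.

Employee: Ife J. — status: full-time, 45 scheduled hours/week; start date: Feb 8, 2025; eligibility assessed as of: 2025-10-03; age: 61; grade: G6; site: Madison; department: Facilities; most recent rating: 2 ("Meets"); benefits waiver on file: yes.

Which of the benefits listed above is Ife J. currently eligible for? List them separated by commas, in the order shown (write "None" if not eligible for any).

Service from Feb 8, 2025 to 2025-10-03: 237 days.
Legal Services Plan — service 237 days < 9 months (≈270 days) ✗ → not eligible.
Mental Health Benefit — benefits waiver on file ✓; grade G6 ≥ G2 ✓; age 61 ≥ 18 ✓; site Madison ✓; dept Facilities ✗ → not eligible.
Sabbatical Program — site Madison ✗ (not Richmond) → not eligible.
Dependent Care FSA — status full-time ✓; benefits waiver on file ✓; rating 2 ≥ 2 ✓ → eligible.
Internet Stipend — status full-time ✗ (requires part-time, seasonal, or temporary) → not eligible.
401(k) Plan — status full-time ✓ (not excluded); service 237 days < 5 years (≈1825 days) ✗ → not eligible.
Childcare Subsidy — benefits waiver on file ✓; rating 2 < 3 ✗ → not eligible.
Backup Childcare — status full-time ✓ (not excluded); service 237 days ≥ 90 days ✓; rating 2 < 3 ✗ → not eligible.
Retirement Savings Plan — status full-time ✓ (not excluded); benefits waiver on file ✓; dept Facilities ✗ → not eligible.

Dependent Care FSA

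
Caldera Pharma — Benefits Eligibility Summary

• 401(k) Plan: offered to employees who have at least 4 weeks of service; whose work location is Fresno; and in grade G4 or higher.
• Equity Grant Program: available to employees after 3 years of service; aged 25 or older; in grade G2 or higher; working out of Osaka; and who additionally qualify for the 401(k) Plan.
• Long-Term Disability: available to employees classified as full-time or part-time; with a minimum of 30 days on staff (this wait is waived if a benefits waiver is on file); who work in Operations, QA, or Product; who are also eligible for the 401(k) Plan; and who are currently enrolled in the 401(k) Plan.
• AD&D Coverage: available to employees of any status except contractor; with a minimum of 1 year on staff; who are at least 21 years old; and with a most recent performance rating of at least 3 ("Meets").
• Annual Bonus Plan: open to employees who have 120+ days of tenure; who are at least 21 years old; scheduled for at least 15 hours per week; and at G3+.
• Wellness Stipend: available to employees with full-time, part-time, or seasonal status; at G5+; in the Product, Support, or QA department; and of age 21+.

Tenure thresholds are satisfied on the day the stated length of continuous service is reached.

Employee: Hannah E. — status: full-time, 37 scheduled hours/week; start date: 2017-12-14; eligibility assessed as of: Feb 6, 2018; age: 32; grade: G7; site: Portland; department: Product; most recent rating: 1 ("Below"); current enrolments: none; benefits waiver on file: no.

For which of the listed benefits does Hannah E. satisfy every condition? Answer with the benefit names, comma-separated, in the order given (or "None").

Wellness Stipend

Service from 2017-12-14 to Feb 6, 2018: 54 days.
401(k) Plan — service 54 days ≥ 4 weeks (≈28 days) ✓; site Portland ✗ (not Fresno) → not eligible.
Equity Grant Program — service 54 days < 3 years (≈1095 days) ✗ → not eligible.
Long-Term Disability — status full-time ✓; no waiver, service 54 days ≥ 30 days ✓; dept Product ✓; not eligible for 401(k) Plan ✗ → not eligible.
AD&D Coverage — status full-time ✓ (not excluded); service 54 days < 1 year (≈365 days) ✗ → not eligible.
Annual Bonus Plan — service 54 days < 120 days ✗ → not eligible.
Wellness Stipend — status full-time ✓; grade G7 ≥ G5 ✓; dept Product ✓; age 32 ≥ 21 ✓ → eligible.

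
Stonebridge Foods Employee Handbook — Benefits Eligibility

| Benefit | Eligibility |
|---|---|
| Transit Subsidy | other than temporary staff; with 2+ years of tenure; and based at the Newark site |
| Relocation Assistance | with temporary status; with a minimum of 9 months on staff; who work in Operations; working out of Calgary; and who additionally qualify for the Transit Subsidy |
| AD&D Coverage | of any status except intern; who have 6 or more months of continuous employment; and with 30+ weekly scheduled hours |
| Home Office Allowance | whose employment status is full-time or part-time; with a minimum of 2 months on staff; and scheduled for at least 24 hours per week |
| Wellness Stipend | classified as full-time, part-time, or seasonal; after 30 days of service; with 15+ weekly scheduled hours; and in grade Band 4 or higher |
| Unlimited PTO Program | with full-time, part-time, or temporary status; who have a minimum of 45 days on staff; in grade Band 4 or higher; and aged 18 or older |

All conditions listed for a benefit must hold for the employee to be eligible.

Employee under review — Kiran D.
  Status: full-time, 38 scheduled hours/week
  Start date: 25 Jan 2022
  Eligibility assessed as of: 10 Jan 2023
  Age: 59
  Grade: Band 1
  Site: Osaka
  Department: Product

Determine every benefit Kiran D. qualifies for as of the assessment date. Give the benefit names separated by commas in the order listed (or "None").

Service from 25 Jan 2022 to 10 Jan 2023: 350 days.
Transit Subsidy — status full-time ✓ (not excluded); service 350 days < 2 years (≈730 days) ✗ → not eligible.
Relocation Assistance — status full-time ✗ (requires temporary) → not eligible.
AD&D Coverage — status full-time ✓ (not excluded); service 350 days ≥ 6 months (≈180 days) ✓; 38 hrs/wk ≥ 30 ✓ → eligible.
Home Office Allowance — status full-time ✓; service 350 days ≥ 2 months (≈60 days) ✓; 38 hrs/wk ≥ 24 ✓ → eligible.
Wellness Stipend — status full-time ✓; service 350 days ≥ 30 days ✓; 38 hrs/wk ≥ 15 ✓; grade Band 1 < Band 4 ✗ → not eligible.
Unlimited PTO Program — status full-time ✓; service 350 days ≥ 45 days ✓; grade Band 1 < Band 4 ✗ → not eligible.

AD&D Coverage, Home Office Allowance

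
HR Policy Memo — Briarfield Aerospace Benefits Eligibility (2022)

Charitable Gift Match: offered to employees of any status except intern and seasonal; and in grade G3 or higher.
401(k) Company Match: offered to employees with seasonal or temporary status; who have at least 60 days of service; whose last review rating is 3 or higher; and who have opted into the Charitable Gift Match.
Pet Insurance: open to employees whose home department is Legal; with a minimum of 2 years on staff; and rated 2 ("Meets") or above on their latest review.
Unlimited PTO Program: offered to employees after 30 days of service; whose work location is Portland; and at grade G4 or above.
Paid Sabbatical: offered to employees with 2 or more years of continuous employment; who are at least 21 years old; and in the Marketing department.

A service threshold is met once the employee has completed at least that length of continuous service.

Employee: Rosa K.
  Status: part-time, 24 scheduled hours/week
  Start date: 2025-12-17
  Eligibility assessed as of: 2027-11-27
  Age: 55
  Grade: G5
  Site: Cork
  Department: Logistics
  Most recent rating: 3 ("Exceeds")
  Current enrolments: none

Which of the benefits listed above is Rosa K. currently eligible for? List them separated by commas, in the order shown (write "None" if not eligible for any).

Service from 2025-12-17 to 2027-11-27: 710 days.
Charitable Gift Match — status part-time ✓ (not excluded); grade G5 ≥ G3 ✓ → eligible.
401(k) Company Match — status part-time ✗ (requires seasonal or temporary) → not eligible.
Pet Insurance — dept Logistics ✗ → not eligible.
Unlimited PTO Program — service 710 days ≥ 30 days ✓; site Cork ✗ (not Portland) → not eligible.
Paid Sabbatical — service 710 days < 2 years (≈730 days) ✗ → not eligible.

Charitable Gift Match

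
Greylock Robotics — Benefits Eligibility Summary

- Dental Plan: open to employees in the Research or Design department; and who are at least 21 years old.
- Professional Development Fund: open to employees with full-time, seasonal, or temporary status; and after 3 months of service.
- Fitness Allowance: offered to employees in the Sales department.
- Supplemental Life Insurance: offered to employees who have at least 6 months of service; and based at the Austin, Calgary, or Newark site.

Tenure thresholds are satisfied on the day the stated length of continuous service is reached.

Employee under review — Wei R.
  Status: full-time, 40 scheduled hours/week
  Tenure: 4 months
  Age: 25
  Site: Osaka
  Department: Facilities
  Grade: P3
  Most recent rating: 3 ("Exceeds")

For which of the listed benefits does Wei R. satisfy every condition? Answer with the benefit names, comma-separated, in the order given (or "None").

Dental Plan — dept Facilities ✗ → not eligible.
Professional Development Fund — status full-time ✓; service 4 months ≥ 3 months ✓ → eligible.
Fitness Allowance — dept Facilities ✗ → not eligible.
Supplemental Life Insurance — service 4 months < 6 months ✗ → not eligible.

Professional Development Fund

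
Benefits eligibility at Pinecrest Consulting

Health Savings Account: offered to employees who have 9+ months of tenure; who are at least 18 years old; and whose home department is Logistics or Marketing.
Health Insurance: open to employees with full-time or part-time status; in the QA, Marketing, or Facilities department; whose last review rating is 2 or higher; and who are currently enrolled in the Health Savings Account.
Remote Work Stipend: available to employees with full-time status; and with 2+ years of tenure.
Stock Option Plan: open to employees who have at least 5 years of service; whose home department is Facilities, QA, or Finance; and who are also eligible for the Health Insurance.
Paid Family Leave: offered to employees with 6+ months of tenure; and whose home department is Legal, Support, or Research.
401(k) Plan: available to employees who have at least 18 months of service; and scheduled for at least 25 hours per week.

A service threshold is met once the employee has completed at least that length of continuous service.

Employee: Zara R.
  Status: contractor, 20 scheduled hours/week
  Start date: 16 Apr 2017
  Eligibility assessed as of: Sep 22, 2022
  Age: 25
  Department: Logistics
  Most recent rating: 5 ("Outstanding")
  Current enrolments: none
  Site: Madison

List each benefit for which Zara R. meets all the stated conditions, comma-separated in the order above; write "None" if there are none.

Service from 16 Apr 2017 to Sep 22, 2022: 1985 days.
Health Savings Account — service 1985 days ≥ 9 months (≈270 days) ✓; age 25 ≥ 18 ✓; dept Logistics ✓ → eligible.
Health Insurance — status contractor ✗ (requires full-time or part-time) → not eligible.
Remote Work Stipend — status contractor ✗ (requires full-time) → not eligible.
Stock Option Plan — service 1985 days ≥ 5 years (≈1825 days) ✓; dept Logistics ✗ → not eligible.
Paid Family Leave — service 1985 days ≥ 6 months (≈180 days) ✓; dept Logistics ✗ → not eligible.
401(k) Plan — service 1985 days ≥ 18 months (≈540 days) ✓; 20 hrs/wk < 25 ✗ → not eligible.

Health Savings Account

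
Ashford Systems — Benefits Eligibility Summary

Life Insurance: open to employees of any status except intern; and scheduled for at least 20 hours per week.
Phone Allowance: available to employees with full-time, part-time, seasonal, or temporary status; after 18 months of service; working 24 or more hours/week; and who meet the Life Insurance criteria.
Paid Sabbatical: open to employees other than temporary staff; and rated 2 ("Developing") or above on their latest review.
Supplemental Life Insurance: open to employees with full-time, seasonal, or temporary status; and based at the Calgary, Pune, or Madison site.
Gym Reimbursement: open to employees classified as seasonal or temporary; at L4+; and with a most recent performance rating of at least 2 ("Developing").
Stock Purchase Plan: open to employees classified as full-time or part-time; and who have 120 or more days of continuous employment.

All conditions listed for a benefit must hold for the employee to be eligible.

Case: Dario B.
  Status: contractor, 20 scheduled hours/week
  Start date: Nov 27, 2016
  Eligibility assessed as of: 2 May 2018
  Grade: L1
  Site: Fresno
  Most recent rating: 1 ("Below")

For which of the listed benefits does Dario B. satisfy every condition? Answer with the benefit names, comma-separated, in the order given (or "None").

Service from Nov 27, 2016 to 2 May 2018: 521 days.
Life Insurance — status contractor ✓ (not excluded); 20 hrs/wk ≥ 20 ✓ → eligible.
Phone Allowance — status contractor ✗ (requires full-time, part-time, seasonal, or temporary) → not eligible.
Paid Sabbatical — status contractor ✓ (not excluded); rating 1 < 2 ✗ → not eligible.
Supplemental Life Insurance — status contractor ✗ (requires full-time, seasonal, or temporary) → not eligible.
Gym Reimbursement — status contractor ✗ (requires seasonal or temporary) → not eligible.
Stock Purchase Plan — status contractor ✗ (requires full-time or part-time) → not eligible.

Life Insurance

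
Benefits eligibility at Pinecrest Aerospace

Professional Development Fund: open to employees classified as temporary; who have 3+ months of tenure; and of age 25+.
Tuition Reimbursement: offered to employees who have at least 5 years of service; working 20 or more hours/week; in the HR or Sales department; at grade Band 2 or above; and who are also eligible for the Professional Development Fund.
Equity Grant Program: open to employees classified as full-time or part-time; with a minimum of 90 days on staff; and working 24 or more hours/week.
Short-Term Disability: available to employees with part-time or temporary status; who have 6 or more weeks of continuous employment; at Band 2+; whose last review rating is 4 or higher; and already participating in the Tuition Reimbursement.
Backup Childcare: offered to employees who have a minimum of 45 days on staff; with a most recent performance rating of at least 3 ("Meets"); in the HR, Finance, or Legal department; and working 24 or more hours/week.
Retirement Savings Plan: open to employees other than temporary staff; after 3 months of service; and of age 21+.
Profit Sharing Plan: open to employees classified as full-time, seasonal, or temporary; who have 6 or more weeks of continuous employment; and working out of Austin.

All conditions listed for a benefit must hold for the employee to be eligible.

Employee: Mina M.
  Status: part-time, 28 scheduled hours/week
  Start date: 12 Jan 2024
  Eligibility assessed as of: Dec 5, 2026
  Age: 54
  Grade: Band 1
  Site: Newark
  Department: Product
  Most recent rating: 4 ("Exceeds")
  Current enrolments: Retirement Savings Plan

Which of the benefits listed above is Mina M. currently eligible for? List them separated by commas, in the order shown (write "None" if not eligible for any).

Service from 12 Jan 2024 to Dec 5, 2026: 1058 days.
Professional Development Fund — status part-time ✗ (requires temporary) → not eligible.
Tuition Reimbursement — service 1058 days < 5 years (≈1825 days) ✗ → not eligible.
Equity Grant Program — status part-time ✓; service 1058 days ≥ 90 days ✓; 28 hrs/wk ≥ 24 ✓ → eligible.
Short-Term Disability — status part-time ✓; service 1058 days ≥ 6 weeks (≈42 days) ✓; grade Band 1 < Band 2 ✗ → not eligible.
Backup Childcare — service 1058 days ≥ 45 days ✓; rating 4 ≥ 3 ✓; dept Product ✗ → not eligible.
Retirement Savings Plan — status part-time ✓ (not excluded); service 1058 days ≥ 3 months (≈90 days) ✓; age 54 ≥ 21 ✓ → eligible.
Profit Sharing Plan — status part-time ✗ (requires full-time, seasonal, or temporary) → not eligible.

Equity Grant Program, Retirement Savings Plan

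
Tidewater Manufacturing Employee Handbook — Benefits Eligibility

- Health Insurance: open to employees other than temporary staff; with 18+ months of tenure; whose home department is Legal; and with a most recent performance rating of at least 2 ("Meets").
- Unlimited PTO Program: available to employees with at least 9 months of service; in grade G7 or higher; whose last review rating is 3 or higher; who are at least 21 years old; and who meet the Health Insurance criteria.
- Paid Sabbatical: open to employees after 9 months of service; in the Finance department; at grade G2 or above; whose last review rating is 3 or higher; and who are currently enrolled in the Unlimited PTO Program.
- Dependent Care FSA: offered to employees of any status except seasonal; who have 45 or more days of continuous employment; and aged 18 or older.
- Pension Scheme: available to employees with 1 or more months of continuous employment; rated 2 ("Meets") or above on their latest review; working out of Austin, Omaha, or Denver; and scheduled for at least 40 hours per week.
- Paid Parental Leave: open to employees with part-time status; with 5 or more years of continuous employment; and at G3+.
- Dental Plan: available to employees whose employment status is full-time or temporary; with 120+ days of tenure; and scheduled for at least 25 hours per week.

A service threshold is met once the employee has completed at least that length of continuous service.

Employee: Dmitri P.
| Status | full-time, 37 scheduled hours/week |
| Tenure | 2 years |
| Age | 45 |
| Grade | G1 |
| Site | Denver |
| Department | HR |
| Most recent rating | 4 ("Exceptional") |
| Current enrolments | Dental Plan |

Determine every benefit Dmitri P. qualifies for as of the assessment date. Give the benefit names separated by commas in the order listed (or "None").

Health Insurance — status full-time ✓ (not excluded); service 2 years ≥ 18 months (≈540 days) ✓; dept HR ✗ → not eligible.
Unlimited PTO Program — service 2 years ≥ 9 months (≈270 days) ✓; grade G1 < G7 ✗ → not eligible.
Paid Sabbatical — service 2 years ≥ 9 months (≈270 days) ✓; dept HR ✗ → not eligible.
Dependent Care FSA — status full-time ✓ (not excluded); service 2 years ≥ 45 days ✓; age 45 ≥ 18 ✓ → eligible.
Pension Scheme — service 2 years ≥ 1 month (≈30 days) ✓; rating 4 ≥ 2 ✓; site Denver ✓; 37 hrs/wk < 40 ✗ → not eligible.
Paid Parental Leave — status full-time ✗ (requires part-time) → not eligible.
Dental Plan — status full-time ✓; service 2 years ≥ 120 days ✓; 37 hrs/wk ≥ 25 ✓ → eligible.

Dependent Care FSA, Dental Plan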